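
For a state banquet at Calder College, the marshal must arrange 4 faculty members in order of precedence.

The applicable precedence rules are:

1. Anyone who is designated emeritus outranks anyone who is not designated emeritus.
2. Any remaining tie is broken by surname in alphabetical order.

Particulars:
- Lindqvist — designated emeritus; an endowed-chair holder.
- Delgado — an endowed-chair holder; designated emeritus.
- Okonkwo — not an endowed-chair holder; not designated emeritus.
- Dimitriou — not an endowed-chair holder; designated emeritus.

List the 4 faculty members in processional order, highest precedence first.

Delgado, Dimitriou, Lindqvist, Okonkwo

By the first rule: Delgado, Dimitriou and Lindqvist (each designated emeritus); then Okonkwo (not designated emeritus).
Among Delgado, Dimitriou and Lindqvist, alphabetically by surname: Delgado before Dimitriou before Lindqvist.
Full order: Delgado, Dimitriou, Lindqvist, Okonkwo.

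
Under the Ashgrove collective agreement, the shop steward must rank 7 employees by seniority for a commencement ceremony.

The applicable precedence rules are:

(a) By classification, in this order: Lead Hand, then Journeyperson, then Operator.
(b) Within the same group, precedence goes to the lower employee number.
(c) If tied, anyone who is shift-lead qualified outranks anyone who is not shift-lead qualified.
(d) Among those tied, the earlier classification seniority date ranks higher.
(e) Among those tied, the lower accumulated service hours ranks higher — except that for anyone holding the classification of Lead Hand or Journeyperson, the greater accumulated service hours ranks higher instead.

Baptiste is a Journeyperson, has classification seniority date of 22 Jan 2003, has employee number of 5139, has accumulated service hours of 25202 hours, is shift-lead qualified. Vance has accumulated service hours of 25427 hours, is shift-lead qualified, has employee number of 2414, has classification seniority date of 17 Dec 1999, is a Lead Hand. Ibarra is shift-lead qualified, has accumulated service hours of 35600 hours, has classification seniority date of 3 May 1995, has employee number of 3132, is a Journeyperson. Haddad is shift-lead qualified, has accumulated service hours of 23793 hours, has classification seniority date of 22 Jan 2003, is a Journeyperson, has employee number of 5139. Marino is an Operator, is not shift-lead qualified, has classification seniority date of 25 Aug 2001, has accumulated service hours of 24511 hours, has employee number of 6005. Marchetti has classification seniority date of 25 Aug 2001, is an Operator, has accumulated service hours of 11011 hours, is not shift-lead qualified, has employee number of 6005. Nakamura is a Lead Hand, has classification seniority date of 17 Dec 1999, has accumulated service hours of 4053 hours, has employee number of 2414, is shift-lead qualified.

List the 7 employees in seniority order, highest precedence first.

By classification: Vance and Nakamura (Lead Hand); then Ibarra, Baptiste and Haddad (Journeyperson); then Marchetti and Marino (Operator).
Vance and Nakamura both have employee number 2414, so the next rule applies.
Vance and Nakamura are each shift-lead qualified, so the next rule applies.
Vance and Nakamura both have classification seniority date 17 Dec 1999, so the next rule applies.
Among Vance and Nakamura, by accumulated service hours (higher first) (reversed rule for this group): Vance (25427 hours) before Nakamura (4053 hours).
Among Ibarra, Baptiste and Haddad, by employee number (lower first): Ibarra (3132) before Baptiste and Haddad (5139).
Baptiste and Haddad are each shift-lead qualified, so the next rule applies.
Baptiste and Haddad both have classification seniority date 22 Jan 2003, so the next rule applies.
Among Baptiste and Haddad, by accumulated service hours (higher first) (reversed rule for this group): Baptiste (25202 hours) before Haddad (23793 hours).
Marchetti and Marino both have employee number 6005, so the next rule applies.
Marchetti and Marino are each not shift-lead qualified, so the next rule applies.
Marchetti and Marino both have classification seniority date 25 Aug 2001, so the next rule applies.
Among Marchetti and Marino, by accumulated service hours (lower first): Marchetti (11011 hours) before Marino (24511 hours).
Full order: Vance, Nakamura, Ibarra, Baptiste, Haddad, Marchetti, Marino.

Vance, Nakamura, Ibarra, Baptiste, Haddad, Marchetti, Marino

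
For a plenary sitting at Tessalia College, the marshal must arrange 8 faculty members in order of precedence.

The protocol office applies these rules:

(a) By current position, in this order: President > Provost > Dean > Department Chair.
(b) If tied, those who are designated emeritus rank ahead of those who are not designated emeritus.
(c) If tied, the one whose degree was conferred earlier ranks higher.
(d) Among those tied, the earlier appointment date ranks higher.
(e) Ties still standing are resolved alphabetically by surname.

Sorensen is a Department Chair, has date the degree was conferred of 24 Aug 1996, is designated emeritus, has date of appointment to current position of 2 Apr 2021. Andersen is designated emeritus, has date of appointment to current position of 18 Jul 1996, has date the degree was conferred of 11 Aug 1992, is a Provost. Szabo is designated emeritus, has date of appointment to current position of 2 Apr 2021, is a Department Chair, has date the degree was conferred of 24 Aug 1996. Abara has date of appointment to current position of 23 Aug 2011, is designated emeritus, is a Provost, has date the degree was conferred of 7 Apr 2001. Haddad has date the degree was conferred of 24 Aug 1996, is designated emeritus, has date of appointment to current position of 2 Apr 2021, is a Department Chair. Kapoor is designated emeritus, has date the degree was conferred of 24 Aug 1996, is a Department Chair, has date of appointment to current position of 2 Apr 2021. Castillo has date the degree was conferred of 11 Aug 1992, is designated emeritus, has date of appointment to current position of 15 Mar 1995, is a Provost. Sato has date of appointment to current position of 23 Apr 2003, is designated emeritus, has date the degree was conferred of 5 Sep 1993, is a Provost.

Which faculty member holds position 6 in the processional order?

Kapoor

By current position: Castillo, Andersen, Sato and Abara (Provost); then Haddad, Kapoor, Sorensen and Szabo (Department Chair).
Castillo, Andersen, Sato and Abara are each designated emeritus, so the next rule applies.
Among Castillo, Andersen, Sato and Abara, by date the degree was conferred (earlier first): Castillo and Andersen (11 Aug 1992) before Sato (5 Sep 1993) before Abara (7 Apr 2001).
Among Castillo and Andersen, by date of appointment to current position (earlier first): Castillo (15 Mar 1995) before Andersen (18 Jul 1996).
Haddad, Kapoor, Sorensen and Szabo are each designated emeritus, so the next rule applies.
Haddad, Kapoor, Sorensen and Szabo all have date the degree was conferred 24 Aug 1996, so the next rule applies.
Haddad, Kapoor, Sorensen and Szabo all have date of appointment to current position 2 Apr 2021, so the next rule applies.
Among Haddad, Kapoor, Sorensen and Szabo, alphabetically by surname: Haddad before Kapoor before Sorensen before Szabo.
Order: Castillo, Andersen, Sato, Abara, Haddad, Kapoor, Sorensen, Szabo.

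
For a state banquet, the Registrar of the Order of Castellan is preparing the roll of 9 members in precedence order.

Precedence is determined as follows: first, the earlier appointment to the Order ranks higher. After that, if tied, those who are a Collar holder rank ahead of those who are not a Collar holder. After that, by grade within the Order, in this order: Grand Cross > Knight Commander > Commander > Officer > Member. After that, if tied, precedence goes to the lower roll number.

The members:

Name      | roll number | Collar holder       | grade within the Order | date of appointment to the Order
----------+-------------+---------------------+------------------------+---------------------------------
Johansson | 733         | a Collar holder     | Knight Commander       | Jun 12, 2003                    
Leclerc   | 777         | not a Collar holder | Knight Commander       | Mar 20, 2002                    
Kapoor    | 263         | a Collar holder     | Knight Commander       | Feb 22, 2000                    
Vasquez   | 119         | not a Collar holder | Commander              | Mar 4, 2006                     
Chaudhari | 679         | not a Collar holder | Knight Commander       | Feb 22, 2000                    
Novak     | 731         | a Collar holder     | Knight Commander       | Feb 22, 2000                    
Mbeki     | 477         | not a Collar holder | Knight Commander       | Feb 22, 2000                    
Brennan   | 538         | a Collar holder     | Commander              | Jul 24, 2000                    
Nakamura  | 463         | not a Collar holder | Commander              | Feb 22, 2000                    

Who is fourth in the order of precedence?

By date of appointment to the Order (earlier first): Kapoor, Novak, Mbeki, Chaudhari and Nakamura (each Feb 22, 2000); then Brennan (Jul 24, 2000); then Leclerc (Mar 20, 2002); then Johansson (Jun 12, 2003); then Vasquez (Mar 4, 2006).
Among Kapoor, Novak, Mbeki, Chaudhari and Nakamura, a Collar holder before not a Collar holder: Kapoor and Novak (a Collar holder) before Mbeki, Chaudhari and Nakamura (not a Collar holder).
Kapoor and Novak are each Knight Commander, so the next rule applies.
Among Kapoor and Novak, by roll number (lower first): Kapoor (263) before Novak (731).
Among Mbeki, Chaudhari and Nakamura, by grade within the Order: Mbeki and Chaudhari (Knight Commander) before Nakamura (Commander).
Among Mbeki and Chaudhari, by roll number (lower first): Mbeki (477) before Chaudhari (679).
Order: Kapoor, Novak, Mbeki, Chaudhari, Nakamura, Brennan, Leclerc, Johansson, Vasquez.

Chaudhari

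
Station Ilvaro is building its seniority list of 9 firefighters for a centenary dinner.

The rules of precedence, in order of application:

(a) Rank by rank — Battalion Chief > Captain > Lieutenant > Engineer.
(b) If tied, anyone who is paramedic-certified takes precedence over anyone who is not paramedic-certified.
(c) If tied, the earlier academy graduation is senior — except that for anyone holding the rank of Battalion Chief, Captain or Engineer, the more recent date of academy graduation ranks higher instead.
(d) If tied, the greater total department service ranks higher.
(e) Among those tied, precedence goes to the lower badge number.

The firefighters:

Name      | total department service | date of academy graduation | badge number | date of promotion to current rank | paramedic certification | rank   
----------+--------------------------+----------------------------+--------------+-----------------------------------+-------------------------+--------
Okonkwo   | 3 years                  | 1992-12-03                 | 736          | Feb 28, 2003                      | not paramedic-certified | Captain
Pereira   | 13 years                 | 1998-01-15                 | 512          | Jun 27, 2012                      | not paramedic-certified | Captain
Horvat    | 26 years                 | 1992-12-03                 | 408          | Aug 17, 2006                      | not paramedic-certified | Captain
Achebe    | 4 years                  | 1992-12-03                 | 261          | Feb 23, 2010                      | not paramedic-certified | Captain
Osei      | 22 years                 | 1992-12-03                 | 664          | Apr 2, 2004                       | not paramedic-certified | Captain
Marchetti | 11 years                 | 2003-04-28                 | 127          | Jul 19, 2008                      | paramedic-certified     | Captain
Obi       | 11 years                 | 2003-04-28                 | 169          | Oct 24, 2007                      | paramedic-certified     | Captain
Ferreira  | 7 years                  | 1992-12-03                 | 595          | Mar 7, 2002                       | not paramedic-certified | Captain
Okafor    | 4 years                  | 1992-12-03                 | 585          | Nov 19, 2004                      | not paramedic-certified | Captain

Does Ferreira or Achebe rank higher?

By rank: Marchetti, Obi, Pereira, Horvat, Osei, Ferreira, Achebe, Okafor and Okonkwo (Captain).
Among Marchetti, Obi, Pereira, Horvat, Osei, Ferreira, Achebe, Okafor and Okonkwo, paramedic-certified before not paramedic-certified: Marchetti and Obi (paramedic-certified) before Pereira, Horvat, Osei, Ferreira, Achebe, Okafor and Okonkwo (not paramedic-certified).
Marchetti and Obi both have date of academy graduation 2003-04-28, so the next rule applies.
Marchetti and Obi both have total department service 11 years, so the next rule applies.
Among Marchetti and Obi, by badge number (lower first): Marchetti (127) before Obi (169).
Among Pereira, Horvat, Osei, Ferreira, Achebe, Okafor and Okonkwo, by date of academy graduation (later first) (reversed rule for this group): Pereira (1998-01-15) before Horvat, Osei, Ferreira, Achebe, Okafor and Okonkwo (1992-12-03).
Among Horvat, Osei, Ferreira, Achebe, Okafor and Okonkwo, by total department service (higher first): Horvat (26 years) before Osei (22 years) before Ferreira (7 years) before Achebe and Okafor (4 years) before Okonkwo (3 years).
Among Achebe and Okafor, by badge number (lower first): Achebe (261) before Okafor (585).
So Ferreira takes precedence.

Ferreira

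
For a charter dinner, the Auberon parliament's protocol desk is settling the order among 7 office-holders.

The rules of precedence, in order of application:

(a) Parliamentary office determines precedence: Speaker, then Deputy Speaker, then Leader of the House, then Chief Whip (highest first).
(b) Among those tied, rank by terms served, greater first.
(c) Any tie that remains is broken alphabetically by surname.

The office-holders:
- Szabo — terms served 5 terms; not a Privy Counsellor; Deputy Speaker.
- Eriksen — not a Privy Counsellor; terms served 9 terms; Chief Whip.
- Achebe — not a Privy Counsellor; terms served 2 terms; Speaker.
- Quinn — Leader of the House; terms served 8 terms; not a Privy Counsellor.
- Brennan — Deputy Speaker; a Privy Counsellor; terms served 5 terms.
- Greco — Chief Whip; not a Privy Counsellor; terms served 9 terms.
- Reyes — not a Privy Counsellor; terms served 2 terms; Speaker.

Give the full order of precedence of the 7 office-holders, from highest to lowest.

By parliamentary office: Achebe and Reyes (Speaker); then Brennan and Szabo (Deputy Speaker); then Quinn (Leader of the House); then Eriksen and Greco (Chief Whip).
Achebe and Reyes both have terms served 2 terms, so the next rule applies.
Among Achebe and Reyes, alphabetically by surname: Achebe before Reyes.
Brennan and Szabo both have terms served 5 terms, so the next rule applies.
Among Brennan and Szabo, alphabetically by surname: Brennan before Szabo.
Eriksen and Greco both have terms served 9 terms, so the next rule applies.
Among Eriksen and Greco, alphabetically by surname: Eriksen before Greco.
Full order: Achebe, Reyes, Brennan, Szabo, Quinn, Eriksen, Greco.

Achebe, Reyes, Brennan, Szabo, Quinn, Eriksen, Greco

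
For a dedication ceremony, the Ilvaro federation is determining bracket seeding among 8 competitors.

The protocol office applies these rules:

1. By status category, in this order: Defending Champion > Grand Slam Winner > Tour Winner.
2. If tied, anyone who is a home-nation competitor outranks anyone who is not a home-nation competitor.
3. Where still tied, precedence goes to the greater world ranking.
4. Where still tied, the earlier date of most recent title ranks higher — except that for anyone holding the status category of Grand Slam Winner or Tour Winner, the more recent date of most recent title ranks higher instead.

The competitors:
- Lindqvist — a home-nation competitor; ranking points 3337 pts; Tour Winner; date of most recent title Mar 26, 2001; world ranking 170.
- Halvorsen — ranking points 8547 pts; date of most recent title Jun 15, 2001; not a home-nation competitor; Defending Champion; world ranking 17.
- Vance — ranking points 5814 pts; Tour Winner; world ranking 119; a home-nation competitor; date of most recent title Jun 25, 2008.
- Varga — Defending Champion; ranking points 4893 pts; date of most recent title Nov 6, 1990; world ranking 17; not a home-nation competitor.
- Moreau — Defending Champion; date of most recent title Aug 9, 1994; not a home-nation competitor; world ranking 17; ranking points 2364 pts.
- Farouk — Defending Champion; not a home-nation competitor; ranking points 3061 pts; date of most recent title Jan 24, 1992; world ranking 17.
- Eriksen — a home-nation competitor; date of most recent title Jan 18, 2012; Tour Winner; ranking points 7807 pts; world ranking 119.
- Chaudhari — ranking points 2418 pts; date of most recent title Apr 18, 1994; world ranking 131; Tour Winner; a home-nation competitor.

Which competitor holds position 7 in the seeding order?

Eriksen

By status category: Varga, Farouk, Moreau and Halvorsen (Defending Champion); then Lindqvist, Chaudhari, Eriksen and Vance (Tour Winner).
Varga, Farouk, Moreau and Halvorsen are each not a home-nation competitor, so the next rule applies.
Varga, Farouk, Moreau and Halvorsen all have world ranking 17, so the next rule applies.
Among Varga, Farouk, Moreau and Halvorsen, by date of most recent title (earlier first): Varga (Nov 6, 1990) before Farouk (Jan 24, 1992) before Moreau (Aug 9, 1994) before Halvorsen (Jun 15, 2001).
Lindqvist, Chaudhari, Eriksen and Vance are each a home-nation competitor, so the next rule applies.
Among Lindqvist, Chaudhari, Eriksen and Vance, by world ranking (higher first): Lindqvist (170) before Chaudhari (131) before Eriksen and Vance (119).
Among Eriksen and Vance, by date of most recent title (later first) (reversed rule for this group): Eriksen (Jan 18, 2012) before Vance (Jun 25, 2008).
Order: Varga, Farouk, Moreau, Halvorsen, Lindqvist, Chaudhari, Eriksen, Vance.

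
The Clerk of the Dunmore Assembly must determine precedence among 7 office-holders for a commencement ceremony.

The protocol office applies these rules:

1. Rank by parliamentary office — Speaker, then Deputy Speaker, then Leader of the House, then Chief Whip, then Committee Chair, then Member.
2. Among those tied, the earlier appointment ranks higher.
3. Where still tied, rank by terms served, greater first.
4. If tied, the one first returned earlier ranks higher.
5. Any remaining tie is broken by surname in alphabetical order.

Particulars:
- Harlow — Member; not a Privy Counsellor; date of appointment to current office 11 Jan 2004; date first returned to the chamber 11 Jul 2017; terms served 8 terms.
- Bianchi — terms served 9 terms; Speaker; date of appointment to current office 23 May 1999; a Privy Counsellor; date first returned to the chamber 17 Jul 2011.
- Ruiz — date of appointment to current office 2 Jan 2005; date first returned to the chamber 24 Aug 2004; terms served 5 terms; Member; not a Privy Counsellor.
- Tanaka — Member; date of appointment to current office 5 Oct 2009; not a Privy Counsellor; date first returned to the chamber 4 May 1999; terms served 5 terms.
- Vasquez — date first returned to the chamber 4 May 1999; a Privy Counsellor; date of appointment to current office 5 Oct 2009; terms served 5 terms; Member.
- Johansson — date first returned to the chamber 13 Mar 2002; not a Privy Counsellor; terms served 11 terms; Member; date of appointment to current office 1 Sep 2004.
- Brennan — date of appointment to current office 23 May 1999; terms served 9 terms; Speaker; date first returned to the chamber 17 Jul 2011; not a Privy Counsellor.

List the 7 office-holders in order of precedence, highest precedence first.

Bianchi, Brennan, Harlow, Johansson, Ruiz, Tanaka, Vasquez

By parliamentary office: Bianchi and Brennan (Speaker); then Harlow, Johansson, Ruiz, Tanaka and Vasquez (Member).
Bianchi and Brennan both have date of appointment to current office 23 May 1999, so the next rule applies.
Bianchi and Brennan both have terms served 9 terms, so the next rule applies.
Bianchi and Brennan both have date first returned to the chamber 17 Jul 2011, so the next rule applies.
Among Bianchi and Brennan, alphabetically by surname: Bianchi before Brennan.
Among Harlow, Johansson, Ruiz, Tanaka and Vasquez, by date of appointment to current office (earlier first): Harlow (11 Jan 2004) before Johansson (1 Sep 2004) before Ruiz (2 Jan 2005) before Tanaka and Vasquez (5 Oct 2009).
Tanaka and Vasquez both have terms served 5 terms, so the next rule applies.
Tanaka and Vasquez both have date first returned to the chamber 4 May 1999, so the next rule applies.
Among Tanaka and Vasquez, alphabetically by surname: Tanaka before Vasquez.
Full order: Bianchi, Brennan, Harlow, Johansson, Ruiz, Tanaka, Vasquez.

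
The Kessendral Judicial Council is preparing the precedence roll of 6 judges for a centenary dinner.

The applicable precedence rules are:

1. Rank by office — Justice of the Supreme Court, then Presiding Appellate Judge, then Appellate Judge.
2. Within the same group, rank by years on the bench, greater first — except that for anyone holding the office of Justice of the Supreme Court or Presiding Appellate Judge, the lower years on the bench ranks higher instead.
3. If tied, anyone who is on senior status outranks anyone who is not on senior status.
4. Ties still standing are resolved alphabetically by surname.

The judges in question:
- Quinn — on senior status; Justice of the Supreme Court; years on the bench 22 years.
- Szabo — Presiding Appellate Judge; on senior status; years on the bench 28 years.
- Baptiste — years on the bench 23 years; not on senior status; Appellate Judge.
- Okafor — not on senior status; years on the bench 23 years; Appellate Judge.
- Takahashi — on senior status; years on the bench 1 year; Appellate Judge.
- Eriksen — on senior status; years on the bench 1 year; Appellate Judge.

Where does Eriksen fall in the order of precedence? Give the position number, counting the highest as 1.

By office: Quinn (Justice of the Supreme Court); then Szabo (Presiding Appellate Judge); then Baptiste, Okafor, Eriksen and Takahashi (Appellate Judge).
Among Baptiste, Okafor, Eriksen and Takahashi, by years on the bench (higher first): Baptiste and Okafor (23 years) before Eriksen and Takahashi (1 year).
Baptiste and Okafor are each not on senior status, so the next rule applies.
Among Baptiste and Okafor, alphabetically by surname: Baptiste before Okafor.
Eriksen and Takahashi are each on senior status, so the next rule applies.
Among Eriksen and Takahashi, alphabetically by surname: Eriksen before Takahashi.
Order: Quinn, Szabo, Baptiste, Okafor, Eriksen, Takahashi. So position 5.

5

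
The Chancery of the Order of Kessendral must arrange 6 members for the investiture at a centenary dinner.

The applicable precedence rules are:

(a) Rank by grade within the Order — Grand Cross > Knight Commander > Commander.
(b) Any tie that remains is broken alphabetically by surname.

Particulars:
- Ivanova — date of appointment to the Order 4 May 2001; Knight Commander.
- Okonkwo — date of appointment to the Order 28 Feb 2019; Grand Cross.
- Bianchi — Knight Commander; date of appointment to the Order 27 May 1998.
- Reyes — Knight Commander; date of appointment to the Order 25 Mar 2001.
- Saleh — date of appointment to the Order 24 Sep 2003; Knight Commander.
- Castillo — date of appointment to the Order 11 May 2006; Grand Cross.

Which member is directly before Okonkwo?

Castillo

By grade within the Order: Castillo and Okonkwo (Grand Cross); then Bianchi, Ivanova, Reyes and Saleh (Knight Commander).
Among Castillo and Okonkwo, alphabetically by surname: Castillo before Okonkwo.
Among Bianchi, Ivanova, Reyes and Saleh, alphabetically by surname: Bianchi before Ivanova before Reyes before Saleh.
Order: Castillo, Okonkwo, Bianchi, Ivanova, Reyes, Saleh.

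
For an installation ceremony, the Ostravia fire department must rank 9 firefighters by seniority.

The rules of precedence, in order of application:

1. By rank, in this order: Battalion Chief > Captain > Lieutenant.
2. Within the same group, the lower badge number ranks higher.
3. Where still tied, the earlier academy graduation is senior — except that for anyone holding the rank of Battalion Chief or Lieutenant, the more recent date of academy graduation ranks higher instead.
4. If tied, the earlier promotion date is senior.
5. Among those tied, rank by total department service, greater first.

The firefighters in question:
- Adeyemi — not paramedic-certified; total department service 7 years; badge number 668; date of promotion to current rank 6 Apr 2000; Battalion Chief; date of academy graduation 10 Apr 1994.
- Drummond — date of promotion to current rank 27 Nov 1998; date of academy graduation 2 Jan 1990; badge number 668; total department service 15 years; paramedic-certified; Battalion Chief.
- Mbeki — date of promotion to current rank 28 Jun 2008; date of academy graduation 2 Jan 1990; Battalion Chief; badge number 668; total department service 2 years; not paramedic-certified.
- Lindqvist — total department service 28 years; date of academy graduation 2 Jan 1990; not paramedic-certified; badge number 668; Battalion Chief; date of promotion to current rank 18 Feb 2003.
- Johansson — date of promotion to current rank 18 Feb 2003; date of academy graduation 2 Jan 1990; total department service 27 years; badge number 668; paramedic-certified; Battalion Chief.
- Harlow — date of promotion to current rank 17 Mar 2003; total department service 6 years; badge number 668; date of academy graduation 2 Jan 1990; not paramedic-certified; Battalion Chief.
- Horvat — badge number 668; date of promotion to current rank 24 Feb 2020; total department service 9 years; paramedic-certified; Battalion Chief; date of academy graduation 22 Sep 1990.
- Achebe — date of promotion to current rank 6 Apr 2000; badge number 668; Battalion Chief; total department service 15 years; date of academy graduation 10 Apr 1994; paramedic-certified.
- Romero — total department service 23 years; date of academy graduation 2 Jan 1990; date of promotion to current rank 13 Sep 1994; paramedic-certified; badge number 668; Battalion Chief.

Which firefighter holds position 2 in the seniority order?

By rank: Achebe, Adeyemi, Horvat, Romero, Drummond, Lindqvist, Johansson, Harlow and Mbeki (Battalion Chief).
Achebe, Adeyemi, Horvat, Romero, Drummond, Lindqvist, Johansson, Harlow and Mbeki all have badge number 668, so the next rule applies.
Among Achebe, Adeyemi, Horvat, Romero, Drummond, Lindqvist, Johansson, Harlow and Mbeki, by date of academy graduation (later first) (reversed rule for this group): Achebe and Adeyemi (10 Apr 1994) before Horvat (22 Sep 1990) before Romero, Drummond, Lindqvist, Johansson, Harlow and Mbeki (2 Jan 1990).
Achebe and Adeyemi both have date of promotion to current rank 6 Apr 2000, so the next rule applies.
Among Achebe and Adeyemi, by total department service (higher first): Achebe (15 years) before Adeyemi (7 years).
Among Romero, Drummond, Lindqvist, Johansson, Harlow and Mbeki, by date of promotion to current rank (earlier first): Romero (13 Sep 1994) before Drummond (27 Nov 1998) before Lindqvist and Johansson (18 Feb 2003) before Harlow (17 Mar 2003) before Mbeki (28 Jun 2008).
Among Lindqvist and Johansson, by total department service (higher first): Lindqvist (28 years) before Johansson (27 years).
Order: Achebe, Adeyemi, Horvat, Romero, Drummond, Lindqvist, Johansson, Harlow, Mbeki.

Adeyemi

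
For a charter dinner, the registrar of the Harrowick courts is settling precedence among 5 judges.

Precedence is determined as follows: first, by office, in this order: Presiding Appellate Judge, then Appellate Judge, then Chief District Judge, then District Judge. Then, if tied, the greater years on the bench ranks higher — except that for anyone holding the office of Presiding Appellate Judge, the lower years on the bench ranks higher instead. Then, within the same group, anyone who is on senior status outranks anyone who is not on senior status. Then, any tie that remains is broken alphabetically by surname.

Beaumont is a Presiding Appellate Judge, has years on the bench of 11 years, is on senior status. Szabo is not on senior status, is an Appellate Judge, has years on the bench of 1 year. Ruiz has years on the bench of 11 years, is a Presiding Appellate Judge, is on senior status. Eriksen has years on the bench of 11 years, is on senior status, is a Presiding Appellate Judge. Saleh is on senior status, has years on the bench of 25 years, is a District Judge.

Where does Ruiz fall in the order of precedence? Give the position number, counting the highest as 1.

3

By office: Beaumont, Eriksen and Ruiz (Presiding Appellate Judge); then Szabo (Appellate Judge); then Saleh (District Judge).
Beaumont, Eriksen and Ruiz all have years on the bench 11 years, so the next rule applies.
Beaumont, Eriksen and Ruiz are each on senior status, so the next rule applies.
Among Beaumont, Eriksen and Ruiz, alphabetically by surname: Beaumont before Eriksen before Ruiz.
Order: Beaumont, Eriksen, Ruiz, Szabo, Saleh. So position 3.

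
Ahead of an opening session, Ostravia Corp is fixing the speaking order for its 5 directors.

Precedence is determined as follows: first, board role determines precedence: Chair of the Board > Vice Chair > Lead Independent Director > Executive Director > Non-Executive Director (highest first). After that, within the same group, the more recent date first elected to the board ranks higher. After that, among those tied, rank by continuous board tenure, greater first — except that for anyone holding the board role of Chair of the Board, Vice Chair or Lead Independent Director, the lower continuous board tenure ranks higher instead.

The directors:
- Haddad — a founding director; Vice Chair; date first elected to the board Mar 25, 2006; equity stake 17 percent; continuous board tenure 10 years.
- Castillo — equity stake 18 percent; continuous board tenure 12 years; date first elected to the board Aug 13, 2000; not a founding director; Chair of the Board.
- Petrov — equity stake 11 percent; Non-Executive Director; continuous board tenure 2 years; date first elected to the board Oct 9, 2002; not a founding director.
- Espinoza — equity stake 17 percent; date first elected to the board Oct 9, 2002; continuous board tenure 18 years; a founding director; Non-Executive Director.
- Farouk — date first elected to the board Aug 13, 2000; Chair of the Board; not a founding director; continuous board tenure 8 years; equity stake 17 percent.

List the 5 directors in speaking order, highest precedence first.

Farouk, Castillo, Haddad, Espinoza, Petrov

By board role: Farouk and Castillo (Chair of the Board); then Haddad (Vice Chair); then Espinoza and Petrov (Non-Executive Director).
Farouk and Castillo both have date first elected to the board Aug 13, 2000, so the next rule applies.
Among Farouk and Castillo, by continuous board tenure (lower first) (reversed rule for this group): Farouk (8 years) before Castillo (12 years).
Espinoza and Petrov both have date first elected to the board Oct 9, 2002, so the next rule applies.
Among Espinoza and Petrov, by continuous board tenure (higher first): Espinoza (18 years) before Petrov (2 years).
Full order: Farouk, Castillo, Haddad, Espinoza, Petrov.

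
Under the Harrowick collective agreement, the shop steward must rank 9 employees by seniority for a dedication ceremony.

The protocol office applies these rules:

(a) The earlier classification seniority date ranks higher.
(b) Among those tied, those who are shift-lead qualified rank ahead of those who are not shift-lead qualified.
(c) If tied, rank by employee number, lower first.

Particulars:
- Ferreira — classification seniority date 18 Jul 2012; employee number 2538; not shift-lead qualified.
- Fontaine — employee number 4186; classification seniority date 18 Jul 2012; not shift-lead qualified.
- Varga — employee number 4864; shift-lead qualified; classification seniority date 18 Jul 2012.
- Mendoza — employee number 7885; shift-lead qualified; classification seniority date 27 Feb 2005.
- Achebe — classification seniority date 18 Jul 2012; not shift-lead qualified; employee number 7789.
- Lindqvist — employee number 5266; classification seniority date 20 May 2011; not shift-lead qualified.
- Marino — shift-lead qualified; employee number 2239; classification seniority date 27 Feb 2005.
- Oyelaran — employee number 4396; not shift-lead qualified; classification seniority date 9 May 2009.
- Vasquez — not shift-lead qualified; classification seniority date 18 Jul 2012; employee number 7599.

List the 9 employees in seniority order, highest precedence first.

Marino, Mendoza, Oyelaran, Lindqvist, Varga, Ferreira, Fontaine, Vasquez, Achebe

By classification seniority date (earlier first): Marino and Mendoza (both 27 Feb 2005); then Oyelaran (9 May 2009); then Lindqvist (20 May 2011); then Varga, Ferreira, Fontaine, Vasquez and Achebe (each 18 Jul 2012).
Marino and Mendoza are each shift-lead qualified, so the next rule applies.
Among Marino and Mendoza, by employee number (lower first): Marino (2239) before Mendoza (7885).
Among Varga, Ferreira, Fontaine, Vasquez and Achebe, shift-lead qualified before not shift-lead qualified: Varga (shift-lead qualified) before Ferreira, Fontaine, Vasquez and Achebe (not shift-lead qualified).
Among Ferreira, Fontaine, Vasquez and Achebe, by employee number (lower first): Ferreira (2538) before Fontaine (4186) before Vasquez (7599) before Achebe (7789).
Full order: Marino, Mendoza, Oyelaran, Lindqvist, Varga, Ferreira, Fontaine, Vasquez, Achebe.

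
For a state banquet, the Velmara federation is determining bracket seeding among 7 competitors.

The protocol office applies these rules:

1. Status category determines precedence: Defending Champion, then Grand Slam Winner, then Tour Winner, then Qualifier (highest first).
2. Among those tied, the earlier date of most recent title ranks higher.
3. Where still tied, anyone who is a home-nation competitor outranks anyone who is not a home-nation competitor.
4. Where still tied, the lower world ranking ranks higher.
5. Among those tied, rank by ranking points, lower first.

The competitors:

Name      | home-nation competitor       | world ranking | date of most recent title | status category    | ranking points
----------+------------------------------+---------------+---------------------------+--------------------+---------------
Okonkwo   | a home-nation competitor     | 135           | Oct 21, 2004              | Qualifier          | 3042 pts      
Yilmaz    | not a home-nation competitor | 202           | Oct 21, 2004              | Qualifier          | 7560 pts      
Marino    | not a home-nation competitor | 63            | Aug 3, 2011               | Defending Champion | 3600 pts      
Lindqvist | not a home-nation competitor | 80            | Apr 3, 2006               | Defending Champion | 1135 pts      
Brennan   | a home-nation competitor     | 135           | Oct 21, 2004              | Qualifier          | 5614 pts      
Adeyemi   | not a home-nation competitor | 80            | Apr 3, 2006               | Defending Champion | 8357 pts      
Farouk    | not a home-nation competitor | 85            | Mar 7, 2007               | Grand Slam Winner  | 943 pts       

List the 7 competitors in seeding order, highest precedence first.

By status category: Lindqvist, Adeyemi and Marino (Defending Champion); then Farouk (Grand Slam Winner); then Okonkwo, Brennan and Yilmaz (Qualifier).
Among Lindqvist, Adeyemi and Marino, by date of most recent title (earlier first): Lindqvist and Adeyemi (Apr 3, 2006) before Marino (Aug 3, 2011).
Lindqvist and Adeyemi are each not a home-nation competitor, so the next rule applies.
Lindqvist and Adeyemi both have world ranking 80, so the next rule applies.
Among Lindqvist and Adeyemi, by ranking points (lower first): Lindqvist (1135 pts) before Adeyemi (8357 pts).
Okonkwo, Brennan and Yilmaz all have date of most recent title Oct 21, 2004, so the next rule applies.
Among Okonkwo, Brennan and Yilmaz, a home-nation competitor before not a home-nation competitor: Okonkwo and Brennan (a home-nation competitor) before Yilmaz (not a home-nation competitor).
Okonkwo and Brennan both have world ranking 135, so the next rule applies.
Among Okonkwo and Brennan, by ranking points (lower first): Okonkwo (3042 pts) before Brennan (5614 pts).
Full order: Lindqvist, Adeyemi, Marino, Farouk, Okonkwo, Brennan, Yilmaz.

Lindqvist, Adeyemi, Marino, Farouk, Okonkwo, Brennan, Yilmaz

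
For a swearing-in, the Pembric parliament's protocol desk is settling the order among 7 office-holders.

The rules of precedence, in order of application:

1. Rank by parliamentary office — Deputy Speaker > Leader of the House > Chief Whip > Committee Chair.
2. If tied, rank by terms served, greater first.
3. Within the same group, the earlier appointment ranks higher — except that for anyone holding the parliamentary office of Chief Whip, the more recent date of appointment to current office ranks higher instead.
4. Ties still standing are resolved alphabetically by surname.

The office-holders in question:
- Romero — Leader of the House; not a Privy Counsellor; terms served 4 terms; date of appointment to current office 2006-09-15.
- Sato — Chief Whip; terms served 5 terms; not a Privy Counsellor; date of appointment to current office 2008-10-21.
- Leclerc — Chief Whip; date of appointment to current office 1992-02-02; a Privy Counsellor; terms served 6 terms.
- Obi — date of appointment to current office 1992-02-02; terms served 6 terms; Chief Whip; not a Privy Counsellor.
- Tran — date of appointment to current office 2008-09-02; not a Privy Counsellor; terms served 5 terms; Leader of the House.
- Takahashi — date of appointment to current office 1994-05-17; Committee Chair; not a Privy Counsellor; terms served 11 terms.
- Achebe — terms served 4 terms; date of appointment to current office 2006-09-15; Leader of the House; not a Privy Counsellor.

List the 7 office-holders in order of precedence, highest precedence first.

Tran, Achebe, Romero, Leclerc, Obi, Sato, Takahashi

By parliamentary office: Tran, Achebe and Romero (Leader of the House); then Leclerc, Obi and Sato (Chief Whip); then Takahashi (Committee Chair).
Among Tran, Achebe and Romero, by terms served (higher first): Tran (5 terms) before Achebe and Romero (4 terms).
Achebe and Romero both have date of appointment to current office 2006-09-15, so the next rule applies.
Among Achebe and Romero, alphabetically by surname: Achebe before Romero.
Among Leclerc, Obi and Sato, by terms served (higher first): Leclerc and Obi (6 terms) before Sato (5 terms).
Leclerc and Obi both have date of appointment to current office 1992-02-02, so the next rule applies.
Among Leclerc and Obi, alphabetically by surname: Leclerc before Obi.
Full order: Tran, Achebe, Romero, Leclerc, Obi, Sato, Takahashi.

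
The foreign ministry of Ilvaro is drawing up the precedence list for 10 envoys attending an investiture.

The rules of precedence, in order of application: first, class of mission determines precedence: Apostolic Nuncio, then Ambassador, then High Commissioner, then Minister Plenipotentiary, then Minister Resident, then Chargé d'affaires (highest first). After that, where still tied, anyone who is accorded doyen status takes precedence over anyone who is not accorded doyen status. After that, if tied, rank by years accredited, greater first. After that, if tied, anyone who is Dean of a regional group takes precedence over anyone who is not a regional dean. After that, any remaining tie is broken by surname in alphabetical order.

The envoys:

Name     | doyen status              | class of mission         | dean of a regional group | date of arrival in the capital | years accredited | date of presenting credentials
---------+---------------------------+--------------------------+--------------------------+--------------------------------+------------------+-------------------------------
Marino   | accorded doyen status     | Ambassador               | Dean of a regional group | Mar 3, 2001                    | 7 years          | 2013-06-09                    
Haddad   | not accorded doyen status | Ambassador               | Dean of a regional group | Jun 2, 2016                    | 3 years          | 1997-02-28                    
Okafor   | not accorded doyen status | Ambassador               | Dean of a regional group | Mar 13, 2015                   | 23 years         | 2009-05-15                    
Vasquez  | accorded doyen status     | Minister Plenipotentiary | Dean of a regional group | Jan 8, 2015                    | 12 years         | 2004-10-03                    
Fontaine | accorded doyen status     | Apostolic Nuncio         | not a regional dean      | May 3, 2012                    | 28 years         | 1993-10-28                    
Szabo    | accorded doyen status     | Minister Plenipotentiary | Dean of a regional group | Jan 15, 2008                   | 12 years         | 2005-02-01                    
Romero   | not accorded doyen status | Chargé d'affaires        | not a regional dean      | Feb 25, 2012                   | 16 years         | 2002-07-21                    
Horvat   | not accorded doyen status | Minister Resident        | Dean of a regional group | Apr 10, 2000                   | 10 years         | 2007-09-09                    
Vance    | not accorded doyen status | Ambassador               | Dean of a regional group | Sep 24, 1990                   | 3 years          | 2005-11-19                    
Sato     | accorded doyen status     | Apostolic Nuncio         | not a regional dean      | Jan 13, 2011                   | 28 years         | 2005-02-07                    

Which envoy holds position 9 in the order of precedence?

Horvat

By class of mission: Fontaine and Sato (Apostolic Nuncio); then Marino, Okafor, Haddad and Vance (Ambassador); then Szabo and Vasquez (Minister Plenipotentiary); then Horvat (Minister Resident); then Romero (Chargé d'affaires).
Fontaine and Sato are each accorded doyen status, so the next rule applies.
Fontaine and Sato both have years accredited 28 years, so the next rule applies.
Fontaine and Sato are each not a regional dean, so the next rule applies.
Among Fontaine and Sato, alphabetically by surname: Fontaine before Sato.
Among Marino, Okafor, Haddad and Vance, accorded doyen status before not accorded doyen status: Marino (accorded doyen status) before Okafor, Haddad and Vance (not accorded doyen status).
Among Okafor, Haddad and Vance, by years accredited (higher first): Okafor (23 years) before Haddad and Vance (3 years).
Haddad and Vance are each Dean of a regional group, so the next rule applies.
Among Haddad and Vance, alphabetically by surname: Haddad before Vance.
Szabo and Vasquez are each accorded doyen status, so the next rule applies.
Szabo and Vasquez both have years accredited 12 years, so the next rule applies.
Szabo and Vasquez are each Dean of a regional group, so the next rule applies.
Among Szabo and Vasquez, alphabetically by surname: Szabo before Vasquez.
Order: Fontaine, Sato, Marino, Okafor, Haddad, Vance, Szabo, Vasquez, Horvat, Romero.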